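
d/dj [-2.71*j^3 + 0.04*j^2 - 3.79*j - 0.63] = -8.13*j^2 + 0.08*j - 3.79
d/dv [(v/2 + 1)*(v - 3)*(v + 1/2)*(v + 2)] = 2*v^3 + 9*v^2/4 - 15*v/2 - 8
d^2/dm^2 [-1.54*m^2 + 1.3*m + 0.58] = -3.08000000000000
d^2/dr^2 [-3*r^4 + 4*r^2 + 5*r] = 8 - 36*r^2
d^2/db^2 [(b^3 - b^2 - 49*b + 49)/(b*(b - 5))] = 2*(-29*b^3 + 147*b^2 - 735*b + 1225)/(b^3*(b^3 - 15*b^2 + 75*b - 125))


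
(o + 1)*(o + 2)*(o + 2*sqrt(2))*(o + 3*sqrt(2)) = o^4 + 3*o^3 + 5*sqrt(2)*o^3 + 14*o^2 + 15*sqrt(2)*o^2 + 10*sqrt(2)*o + 36*o + 24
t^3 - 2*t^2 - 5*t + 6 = (t - 3)*(t - 1)*(t + 2)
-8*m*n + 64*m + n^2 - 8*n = (-8*m + n)*(n - 8)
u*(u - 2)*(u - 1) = u^3 - 3*u^2 + 2*u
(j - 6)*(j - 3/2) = j^2 - 15*j/2 + 9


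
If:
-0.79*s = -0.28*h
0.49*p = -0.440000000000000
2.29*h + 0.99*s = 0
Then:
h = 0.00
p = -0.90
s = 0.00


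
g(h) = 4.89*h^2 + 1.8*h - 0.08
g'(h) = 9.78*h + 1.8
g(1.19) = 8.99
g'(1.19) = 13.44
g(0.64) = 3.07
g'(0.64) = 8.06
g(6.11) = 193.47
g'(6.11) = 61.56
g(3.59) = 69.40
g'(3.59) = 36.91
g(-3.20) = 44.23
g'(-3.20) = -29.50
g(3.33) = 60.14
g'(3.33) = 34.37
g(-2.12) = 18.08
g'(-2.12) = -18.93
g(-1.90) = 14.15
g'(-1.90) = -16.78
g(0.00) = -0.08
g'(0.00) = 1.80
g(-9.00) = 379.81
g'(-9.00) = -86.22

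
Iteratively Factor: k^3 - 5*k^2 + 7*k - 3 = (k - 3)*(k^2 - 2*k + 1) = (k - 3)*(k - 1)*(k - 1)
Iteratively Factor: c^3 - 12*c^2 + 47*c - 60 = (c - 4)*(c^2 - 8*c + 15) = (c - 4)*(c - 3)*(c - 5)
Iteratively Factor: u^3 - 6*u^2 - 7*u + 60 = (u + 3)*(u^2 - 9*u + 20) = (u - 4)*(u + 3)*(u - 5)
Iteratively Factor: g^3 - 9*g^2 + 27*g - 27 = (g - 3)*(g^2 - 6*g + 9) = (g - 3)^2*(g - 3)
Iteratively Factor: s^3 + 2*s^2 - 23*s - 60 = (s - 5)*(s^2 + 7*s + 12) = (s - 5)*(s + 3)*(s + 4)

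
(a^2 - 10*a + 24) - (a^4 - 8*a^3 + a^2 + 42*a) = -a^4 + 8*a^3 - 52*a + 24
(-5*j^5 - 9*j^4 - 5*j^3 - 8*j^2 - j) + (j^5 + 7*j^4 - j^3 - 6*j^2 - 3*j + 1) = -4*j^5 - 2*j^4 - 6*j^3 - 14*j^2 - 4*j + 1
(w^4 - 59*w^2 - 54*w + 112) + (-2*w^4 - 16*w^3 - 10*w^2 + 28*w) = -w^4 - 16*w^3 - 69*w^2 - 26*w + 112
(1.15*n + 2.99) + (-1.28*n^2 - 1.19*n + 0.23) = -1.28*n^2 - 0.04*n + 3.22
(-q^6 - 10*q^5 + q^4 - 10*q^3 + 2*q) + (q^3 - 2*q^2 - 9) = -q^6 - 10*q^5 + q^4 - 9*q^3 - 2*q^2 + 2*q - 9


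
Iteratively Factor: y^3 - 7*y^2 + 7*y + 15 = (y + 1)*(y^2 - 8*y + 15) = (y - 3)*(y + 1)*(y - 5)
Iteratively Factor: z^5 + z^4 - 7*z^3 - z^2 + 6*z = (z - 1)*(z^4 + 2*z^3 - 5*z^2 - 6*z) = (z - 2)*(z - 1)*(z^3 + 4*z^2 + 3*z) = (z - 2)*(z - 1)*(z + 1)*(z^2 + 3*z) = z*(z - 2)*(z - 1)*(z + 1)*(z + 3)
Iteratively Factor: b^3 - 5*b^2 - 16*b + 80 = (b - 4)*(b^2 - b - 20) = (b - 5)*(b - 4)*(b + 4)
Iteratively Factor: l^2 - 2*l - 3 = (l + 1)*(l - 3)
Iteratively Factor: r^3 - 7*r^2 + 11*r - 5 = (r - 1)*(r^2 - 6*r + 5) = (r - 1)^2*(r - 5)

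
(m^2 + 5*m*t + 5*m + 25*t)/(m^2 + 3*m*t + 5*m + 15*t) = (m + 5*t)/(m + 3*t)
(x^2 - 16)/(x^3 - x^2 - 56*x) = (16 - x^2)/(x*(-x^2 + x + 56))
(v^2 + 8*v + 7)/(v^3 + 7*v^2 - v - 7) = 1/(v - 1)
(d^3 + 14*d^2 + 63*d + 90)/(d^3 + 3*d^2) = 1 + 11/d + 30/d^2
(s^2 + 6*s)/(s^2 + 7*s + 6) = s/(s + 1)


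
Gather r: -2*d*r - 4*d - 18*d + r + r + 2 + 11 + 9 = -22*d + r*(2 - 2*d) + 22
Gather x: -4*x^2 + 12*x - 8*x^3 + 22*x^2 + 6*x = -8*x^3 + 18*x^2 + 18*x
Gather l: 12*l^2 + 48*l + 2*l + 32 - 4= 12*l^2 + 50*l + 28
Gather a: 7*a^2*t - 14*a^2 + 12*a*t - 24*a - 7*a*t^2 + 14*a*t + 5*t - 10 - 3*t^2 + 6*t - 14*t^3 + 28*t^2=a^2*(7*t - 14) + a*(-7*t^2 + 26*t - 24) - 14*t^3 + 25*t^2 + 11*t - 10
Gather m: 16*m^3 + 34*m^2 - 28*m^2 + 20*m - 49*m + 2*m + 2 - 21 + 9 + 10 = 16*m^3 + 6*m^2 - 27*m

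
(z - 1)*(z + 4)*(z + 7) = z^3 + 10*z^2 + 17*z - 28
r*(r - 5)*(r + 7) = r^3 + 2*r^2 - 35*r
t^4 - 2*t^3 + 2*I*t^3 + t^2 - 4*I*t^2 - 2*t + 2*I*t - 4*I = (t - 2)*(t - I)*(t + I)*(t + 2*I)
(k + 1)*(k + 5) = k^2 + 6*k + 5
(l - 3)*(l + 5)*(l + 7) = l^3 + 9*l^2 - l - 105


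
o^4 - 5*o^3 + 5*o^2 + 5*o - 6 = (o - 3)*(o - 2)*(o - 1)*(o + 1)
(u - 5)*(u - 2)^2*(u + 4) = u^4 - 5*u^3 - 12*u^2 + 76*u - 80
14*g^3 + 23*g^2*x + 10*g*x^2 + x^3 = (g + x)*(2*g + x)*(7*g + x)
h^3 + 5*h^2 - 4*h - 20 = (h - 2)*(h + 2)*(h + 5)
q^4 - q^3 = q^3*(q - 1)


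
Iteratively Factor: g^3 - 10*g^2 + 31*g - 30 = (g - 5)*(g^2 - 5*g + 6) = (g - 5)*(g - 2)*(g - 3)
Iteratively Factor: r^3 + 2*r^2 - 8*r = (r - 2)*(r^2 + 4*r) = r*(r - 2)*(r + 4)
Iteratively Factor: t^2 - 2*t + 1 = (t - 1)*(t - 1)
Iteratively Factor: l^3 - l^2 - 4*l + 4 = (l + 2)*(l^2 - 3*l + 2) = (l - 2)*(l + 2)*(l - 1)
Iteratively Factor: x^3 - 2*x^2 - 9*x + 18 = (x + 3)*(x^2 - 5*x + 6) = (x - 2)*(x + 3)*(x - 3)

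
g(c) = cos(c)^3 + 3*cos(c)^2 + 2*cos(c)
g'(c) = -3*sin(c)*cos(c)^2 - 6*sin(c)*cos(c) - 2*sin(c)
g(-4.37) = -0.37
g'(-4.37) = -0.30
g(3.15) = -0.00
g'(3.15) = -0.01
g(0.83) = 3.02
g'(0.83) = -5.47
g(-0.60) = 4.26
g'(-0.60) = 5.08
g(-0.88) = 2.75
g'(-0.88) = 5.43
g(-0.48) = 4.83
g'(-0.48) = 4.47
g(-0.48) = 4.83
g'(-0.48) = 4.47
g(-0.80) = 3.19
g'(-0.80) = 5.48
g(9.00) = -0.09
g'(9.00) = 0.40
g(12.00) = 4.42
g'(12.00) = 4.94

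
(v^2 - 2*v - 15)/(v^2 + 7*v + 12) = (v - 5)/(v + 4)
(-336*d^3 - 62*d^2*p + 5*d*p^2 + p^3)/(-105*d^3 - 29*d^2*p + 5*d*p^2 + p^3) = (-48*d^2 - 2*d*p + p^2)/(-15*d^2 - 2*d*p + p^2)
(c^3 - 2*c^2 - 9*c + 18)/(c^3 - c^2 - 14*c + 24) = (c + 3)/(c + 4)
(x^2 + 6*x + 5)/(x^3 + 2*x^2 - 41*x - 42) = (x + 5)/(x^2 + x - 42)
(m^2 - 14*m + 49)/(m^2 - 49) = (m - 7)/(m + 7)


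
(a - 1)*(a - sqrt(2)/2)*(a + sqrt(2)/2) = a^3 - a^2 - a/2 + 1/2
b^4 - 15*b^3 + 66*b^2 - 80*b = b*(b - 8)*(b - 5)*(b - 2)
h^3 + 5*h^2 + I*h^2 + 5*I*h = h*(h + 5)*(h + I)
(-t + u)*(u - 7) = -t*u + 7*t + u^2 - 7*u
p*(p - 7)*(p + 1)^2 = p^4 - 5*p^3 - 13*p^2 - 7*p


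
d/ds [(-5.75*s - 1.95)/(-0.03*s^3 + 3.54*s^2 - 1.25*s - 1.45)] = (-0.345*s^3 + 20.1795*s^2 + 13.806*s + 5.9)/(0.0009*s^6 - 0.2124*s^5 + 12.6066*s^4 - 8.763*s^3 - 8.7035*s^2 + 3.625*s + 2.1025)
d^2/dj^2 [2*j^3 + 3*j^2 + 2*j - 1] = 12*j + 6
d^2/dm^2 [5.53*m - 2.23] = 0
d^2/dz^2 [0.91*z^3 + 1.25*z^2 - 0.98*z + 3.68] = 5.46*z + 2.5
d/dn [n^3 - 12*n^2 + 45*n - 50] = 3*n^2 - 24*n + 45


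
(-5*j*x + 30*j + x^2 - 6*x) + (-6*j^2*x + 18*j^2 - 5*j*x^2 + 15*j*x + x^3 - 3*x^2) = -6*j^2*x + 18*j^2 - 5*j*x^2 + 10*j*x + 30*j + x^3 - 2*x^2 - 6*x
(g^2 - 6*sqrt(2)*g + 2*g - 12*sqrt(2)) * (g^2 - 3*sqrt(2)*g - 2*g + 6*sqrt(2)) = g^4 - 9*sqrt(2)*g^3 + 32*g^2 + 36*sqrt(2)*g - 144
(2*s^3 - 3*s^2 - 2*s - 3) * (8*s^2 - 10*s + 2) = 16*s^5 - 44*s^4 + 18*s^3 - 10*s^2 + 26*s - 6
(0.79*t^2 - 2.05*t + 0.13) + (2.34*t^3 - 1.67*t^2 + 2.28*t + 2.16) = 2.34*t^3 - 0.88*t^2 + 0.23*t + 2.29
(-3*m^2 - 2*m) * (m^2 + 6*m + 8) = -3*m^4 - 20*m^3 - 36*m^2 - 16*m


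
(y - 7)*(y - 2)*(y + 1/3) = y^3 - 26*y^2/3 + 11*y + 14/3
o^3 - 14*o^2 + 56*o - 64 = (o - 8)*(o - 4)*(o - 2)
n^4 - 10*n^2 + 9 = (n - 3)*(n - 1)*(n + 1)*(n + 3)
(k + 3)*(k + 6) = k^2 + 9*k + 18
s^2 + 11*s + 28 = (s + 4)*(s + 7)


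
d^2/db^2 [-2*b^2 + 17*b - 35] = -4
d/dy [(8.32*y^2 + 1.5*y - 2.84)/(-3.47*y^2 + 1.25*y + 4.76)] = (15.605*y^2 + 59.4968*y + 10.69)/(12.0409*y^4 - 8.675*y^3 - 31.4719*y^2 + 11.9*y + 22.6576)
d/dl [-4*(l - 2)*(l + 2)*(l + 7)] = -12*l^2 - 56*l + 16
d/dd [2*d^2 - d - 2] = 4*d - 1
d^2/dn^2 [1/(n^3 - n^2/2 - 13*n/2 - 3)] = 4*((1 - 6*n)*(-2*n^3 + n^2 + 13*n + 6) - (-6*n^2 + 2*n + 13)^2)/(-2*n^3 + n^2 + 13*n + 6)^3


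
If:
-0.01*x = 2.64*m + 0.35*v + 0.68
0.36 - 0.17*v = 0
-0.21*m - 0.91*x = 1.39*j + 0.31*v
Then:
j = -0.654103989535644*x - 0.390951409994999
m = -0.00378787878787879*x - 0.538324420677362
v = 2.12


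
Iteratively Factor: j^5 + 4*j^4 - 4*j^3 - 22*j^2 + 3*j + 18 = (j - 1)*(j^4 + 5*j^3 + j^2 - 21*j - 18) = (j - 1)*(j + 1)*(j^3 + 4*j^2 - 3*j - 18) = (j - 1)*(j + 1)*(j + 3)*(j^2 + j - 6) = (j - 1)*(j + 1)*(j + 3)^2*(j - 2)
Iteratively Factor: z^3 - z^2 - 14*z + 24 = (z - 2)*(z^2 + z - 12) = (z - 2)*(z + 4)*(z - 3)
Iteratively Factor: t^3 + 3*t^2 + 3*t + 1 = (t + 1)*(t^2 + 2*t + 1) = (t + 1)^2*(t + 1)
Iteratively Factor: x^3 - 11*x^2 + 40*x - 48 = (x - 4)*(x^2 - 7*x + 12) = (x - 4)*(x - 3)*(x - 4)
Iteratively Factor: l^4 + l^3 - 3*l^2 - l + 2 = (l + 2)*(l^3 - l^2 - l + 1) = (l - 1)*(l + 2)*(l^2 - 1) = (l - 1)^2*(l + 2)*(l + 1)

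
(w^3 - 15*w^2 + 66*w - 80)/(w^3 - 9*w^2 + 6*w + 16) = (w - 5)/(w + 1)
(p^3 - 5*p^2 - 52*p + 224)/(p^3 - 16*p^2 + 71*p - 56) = (p^2 + 3*p - 28)/(p^2 - 8*p + 7)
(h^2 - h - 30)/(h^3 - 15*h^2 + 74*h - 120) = (h + 5)/(h^2 - 9*h + 20)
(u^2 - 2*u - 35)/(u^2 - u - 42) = (u + 5)/(u + 6)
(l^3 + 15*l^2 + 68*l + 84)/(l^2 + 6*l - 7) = (l^2 + 8*l + 12)/(l - 1)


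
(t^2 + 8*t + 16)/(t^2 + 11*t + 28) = (t + 4)/(t + 7)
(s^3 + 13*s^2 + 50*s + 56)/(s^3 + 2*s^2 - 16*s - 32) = (s + 7)/(s - 4)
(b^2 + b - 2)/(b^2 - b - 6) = (b - 1)/(b - 3)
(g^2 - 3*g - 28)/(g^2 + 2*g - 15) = (g^2 - 3*g - 28)/(g^2 + 2*g - 15)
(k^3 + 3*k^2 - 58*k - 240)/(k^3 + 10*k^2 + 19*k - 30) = (k - 8)/(k - 1)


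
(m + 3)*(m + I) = m^2 + 3*m + I*m + 3*I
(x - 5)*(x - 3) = x^2 - 8*x + 15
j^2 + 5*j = j*(j + 5)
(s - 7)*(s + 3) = s^2 - 4*s - 21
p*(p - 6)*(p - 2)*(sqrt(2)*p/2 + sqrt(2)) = sqrt(2)*p^4/2 - 3*sqrt(2)*p^3 - 2*sqrt(2)*p^2 + 12*sqrt(2)*p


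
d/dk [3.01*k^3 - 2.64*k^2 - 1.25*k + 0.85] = 9.03*k^2 - 5.28*k - 1.25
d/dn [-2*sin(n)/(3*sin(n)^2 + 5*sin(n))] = 6*cos(n)/(3*sin(n) + 5)^2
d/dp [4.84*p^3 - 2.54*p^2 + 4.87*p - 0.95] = 14.52*p^2 - 5.08*p + 4.87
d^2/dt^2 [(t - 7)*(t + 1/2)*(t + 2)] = 6*t - 9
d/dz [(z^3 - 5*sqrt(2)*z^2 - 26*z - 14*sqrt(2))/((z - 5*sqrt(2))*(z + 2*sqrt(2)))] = (z^4 - 6*sqrt(2)*z^3 - 4*z^2 + 228*sqrt(2)*z + 436)/(z^4 - 6*sqrt(2)*z^3 - 22*z^2 + 120*sqrt(2)*z + 400)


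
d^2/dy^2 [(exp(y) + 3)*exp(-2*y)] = (exp(y) + 12)*exp(-2*y)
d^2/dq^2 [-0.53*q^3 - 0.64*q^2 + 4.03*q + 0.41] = -3.18*q - 1.28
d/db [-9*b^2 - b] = -18*b - 1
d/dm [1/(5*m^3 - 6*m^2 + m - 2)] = (-15*m^2 + 12*m - 1)/(5*m^3 - 6*m^2 + m - 2)^2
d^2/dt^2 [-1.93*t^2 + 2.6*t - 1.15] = -3.86000000000000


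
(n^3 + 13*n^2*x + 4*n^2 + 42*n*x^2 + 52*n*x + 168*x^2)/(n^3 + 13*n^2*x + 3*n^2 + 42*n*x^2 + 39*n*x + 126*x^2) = (n + 4)/(n + 3)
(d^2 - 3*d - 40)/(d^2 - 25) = (d - 8)/(d - 5)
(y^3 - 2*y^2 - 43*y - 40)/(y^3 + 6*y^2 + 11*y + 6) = (y^2 - 3*y - 40)/(y^2 + 5*y + 6)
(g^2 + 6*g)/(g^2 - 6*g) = (g + 6)/(g - 6)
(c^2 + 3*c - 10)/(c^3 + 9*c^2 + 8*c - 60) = 1/(c + 6)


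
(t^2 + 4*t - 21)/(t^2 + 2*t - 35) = (t - 3)/(t - 5)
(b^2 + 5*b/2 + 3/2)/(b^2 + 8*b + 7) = (b + 3/2)/(b + 7)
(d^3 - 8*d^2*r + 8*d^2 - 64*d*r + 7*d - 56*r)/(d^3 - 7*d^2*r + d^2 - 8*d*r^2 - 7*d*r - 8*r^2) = (d + 7)/(d + r)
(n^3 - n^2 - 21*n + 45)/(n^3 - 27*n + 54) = (n + 5)/(n + 6)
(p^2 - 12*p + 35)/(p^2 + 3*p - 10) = (p^2 - 12*p + 35)/(p^2 + 3*p - 10)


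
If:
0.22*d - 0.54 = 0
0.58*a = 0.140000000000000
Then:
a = 0.24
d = 2.45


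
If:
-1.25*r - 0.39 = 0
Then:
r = -0.31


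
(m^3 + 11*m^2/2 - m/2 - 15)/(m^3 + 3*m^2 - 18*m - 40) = (m - 3/2)/(m - 4)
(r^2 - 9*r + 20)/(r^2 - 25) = (r - 4)/(r + 5)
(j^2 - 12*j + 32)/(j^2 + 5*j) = (j^2 - 12*j + 32)/(j*(j + 5))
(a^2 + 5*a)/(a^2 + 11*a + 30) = a/(a + 6)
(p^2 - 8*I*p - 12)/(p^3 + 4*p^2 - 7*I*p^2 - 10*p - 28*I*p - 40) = (p - 6*I)/(p^2 + p*(4 - 5*I) - 20*I)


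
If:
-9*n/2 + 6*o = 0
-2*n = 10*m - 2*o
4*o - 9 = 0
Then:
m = -3/20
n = 3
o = 9/4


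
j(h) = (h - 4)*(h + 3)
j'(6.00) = 11.00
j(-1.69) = -7.45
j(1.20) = -11.76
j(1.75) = -10.69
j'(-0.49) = -1.98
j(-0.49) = -11.27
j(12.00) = 120.00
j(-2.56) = -2.89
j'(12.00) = 23.00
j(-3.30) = 2.19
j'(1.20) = 1.40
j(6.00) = 18.00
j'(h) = 2*h - 1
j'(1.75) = 2.50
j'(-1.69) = -4.38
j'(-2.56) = -6.12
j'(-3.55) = -8.10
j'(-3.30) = -7.60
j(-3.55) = 4.15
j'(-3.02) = -7.04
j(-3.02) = 0.14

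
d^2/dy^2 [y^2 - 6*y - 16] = 2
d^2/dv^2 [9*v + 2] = 0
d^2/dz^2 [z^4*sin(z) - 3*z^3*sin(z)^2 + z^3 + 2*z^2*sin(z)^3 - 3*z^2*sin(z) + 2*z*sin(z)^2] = -z^4*sin(z) + 8*z^3*cos(z) - 6*z^3*cos(2*z) + 27*z^2*sin(z)/2 - 18*z^2*sin(2*z) + 9*z^2*sin(3*z)/2 - 6*z*cos(z) + 13*z*cos(2*z) - 6*z*cos(3*z) - 3*z - 3*sin(z) + 4*sin(2*z) - sin(3*z)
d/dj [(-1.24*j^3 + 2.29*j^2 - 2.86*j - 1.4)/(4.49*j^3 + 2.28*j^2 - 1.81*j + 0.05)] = (-13.1093*j^4 + 30.1716*j^3 + 21.0479*j^2 + 6.613*j - 2.677)/(20.1601*j^6 + 20.4744*j^5 - 11.0554*j^4 - 7.8046*j^3 + 3.5041*j^2 - 0.181*j + 0.0025)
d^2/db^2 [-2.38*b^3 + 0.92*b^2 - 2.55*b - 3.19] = 1.84 - 14.28*b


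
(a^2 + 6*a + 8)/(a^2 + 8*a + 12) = (a + 4)/(a + 6)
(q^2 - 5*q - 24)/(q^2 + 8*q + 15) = (q - 8)/(q + 5)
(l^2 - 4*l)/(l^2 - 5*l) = (l - 4)/(l - 5)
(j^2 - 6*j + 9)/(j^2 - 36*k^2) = (j^2 - 6*j + 9)/(j^2 - 36*k^2)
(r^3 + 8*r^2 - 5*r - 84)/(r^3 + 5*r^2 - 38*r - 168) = (r - 3)/(r - 6)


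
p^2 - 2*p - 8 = (p - 4)*(p + 2)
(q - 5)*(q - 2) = q^2 - 7*q + 10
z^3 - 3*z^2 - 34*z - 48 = (z - 8)*(z + 2)*(z + 3)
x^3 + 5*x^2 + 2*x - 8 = (x - 1)*(x + 2)*(x + 4)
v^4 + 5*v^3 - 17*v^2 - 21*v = v*(v - 3)*(v + 1)*(v + 7)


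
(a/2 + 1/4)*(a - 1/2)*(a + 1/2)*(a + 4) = a^4/2 + 9*a^3/4 + 7*a^2/8 - 9*a/16 - 1/4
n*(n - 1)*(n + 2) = n^3 + n^2 - 2*n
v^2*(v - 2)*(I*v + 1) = I*v^4 + v^3 - 2*I*v^3 - 2*v^2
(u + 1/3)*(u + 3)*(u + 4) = u^3 + 22*u^2/3 + 43*u/3 + 4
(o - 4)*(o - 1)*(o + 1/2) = o^3 - 9*o^2/2 + 3*o/2 + 2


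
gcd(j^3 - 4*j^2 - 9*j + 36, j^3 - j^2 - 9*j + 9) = j^2 - 9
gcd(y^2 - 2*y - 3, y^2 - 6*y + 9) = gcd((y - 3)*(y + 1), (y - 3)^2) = y - 3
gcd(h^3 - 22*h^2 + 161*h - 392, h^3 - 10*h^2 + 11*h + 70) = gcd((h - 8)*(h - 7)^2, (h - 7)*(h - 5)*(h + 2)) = h - 7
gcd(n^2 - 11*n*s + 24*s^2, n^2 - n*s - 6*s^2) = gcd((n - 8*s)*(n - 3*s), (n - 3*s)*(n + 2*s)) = -n + 3*s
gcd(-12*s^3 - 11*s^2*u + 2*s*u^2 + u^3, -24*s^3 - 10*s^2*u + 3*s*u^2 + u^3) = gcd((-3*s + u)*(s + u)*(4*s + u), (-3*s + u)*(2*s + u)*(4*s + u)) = 12*s^2 - s*u - u^2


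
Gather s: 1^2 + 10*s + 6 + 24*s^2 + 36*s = 24*s^2 + 46*s + 7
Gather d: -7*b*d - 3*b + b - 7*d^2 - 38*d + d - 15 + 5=-2*b - 7*d^2 + d*(-7*b - 37) - 10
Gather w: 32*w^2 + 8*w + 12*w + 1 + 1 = 32*w^2 + 20*w + 2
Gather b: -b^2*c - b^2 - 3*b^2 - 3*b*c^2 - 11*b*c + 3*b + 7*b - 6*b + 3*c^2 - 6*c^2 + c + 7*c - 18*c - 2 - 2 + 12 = b^2*(-c - 4) + b*(-3*c^2 - 11*c + 4) - 3*c^2 - 10*c + 8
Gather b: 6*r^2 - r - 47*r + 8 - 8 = 6*r^2 - 48*r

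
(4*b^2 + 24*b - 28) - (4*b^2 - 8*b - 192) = 32*b + 164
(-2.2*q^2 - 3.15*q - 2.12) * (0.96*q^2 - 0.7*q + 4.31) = -2.112*q^4 - 1.484*q^3 - 9.3122*q^2 - 12.0925*q - 9.1372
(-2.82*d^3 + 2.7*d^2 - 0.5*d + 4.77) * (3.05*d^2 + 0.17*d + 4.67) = -8.601*d^5 + 7.7556*d^4 - 14.2354*d^3 + 27.0725*d^2 - 1.5241*d + 22.2759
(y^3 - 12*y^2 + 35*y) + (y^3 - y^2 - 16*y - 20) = 2*y^3 - 13*y^2 + 19*y - 20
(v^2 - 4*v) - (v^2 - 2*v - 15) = 15 - 2*v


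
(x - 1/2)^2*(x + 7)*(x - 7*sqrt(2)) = x^4 - 7*sqrt(2)*x^3 + 6*x^3 - 42*sqrt(2)*x^2 - 27*x^2/4 + 7*x/4 + 189*sqrt(2)*x/4 - 49*sqrt(2)/4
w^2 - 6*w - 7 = (w - 7)*(w + 1)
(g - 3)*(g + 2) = g^2 - g - 6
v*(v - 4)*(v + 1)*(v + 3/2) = v^4 - 3*v^3/2 - 17*v^2/2 - 6*v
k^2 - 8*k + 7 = (k - 7)*(k - 1)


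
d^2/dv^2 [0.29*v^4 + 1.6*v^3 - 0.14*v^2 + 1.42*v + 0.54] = 3.48*v^2 + 9.6*v - 0.28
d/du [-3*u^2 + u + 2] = 1 - 6*u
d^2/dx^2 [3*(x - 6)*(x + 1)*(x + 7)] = 18*x + 12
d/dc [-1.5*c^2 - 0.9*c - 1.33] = -3.0*c - 0.9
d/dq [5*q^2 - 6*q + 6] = 10*q - 6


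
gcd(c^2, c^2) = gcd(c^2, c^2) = c^2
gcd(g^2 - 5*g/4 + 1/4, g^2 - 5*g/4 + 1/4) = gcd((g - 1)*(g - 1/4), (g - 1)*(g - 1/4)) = g^2 - 5*g/4 + 1/4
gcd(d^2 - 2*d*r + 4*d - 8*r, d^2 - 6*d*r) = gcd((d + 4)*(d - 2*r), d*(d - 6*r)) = 1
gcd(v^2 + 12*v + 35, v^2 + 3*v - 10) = v + 5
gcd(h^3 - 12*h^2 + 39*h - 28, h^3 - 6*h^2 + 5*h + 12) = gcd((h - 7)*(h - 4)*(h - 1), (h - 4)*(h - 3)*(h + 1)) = h - 4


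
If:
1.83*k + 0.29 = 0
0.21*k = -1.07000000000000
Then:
No Solution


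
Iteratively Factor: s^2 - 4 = (s + 2)*(s - 2)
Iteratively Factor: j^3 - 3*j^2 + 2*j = (j - 2)*(j^2 - j) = j*(j - 2)*(j - 1)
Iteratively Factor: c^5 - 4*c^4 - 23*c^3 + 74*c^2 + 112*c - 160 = (c + 2)*(c^4 - 6*c^3 - 11*c^2 + 96*c - 80) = (c - 5)*(c + 2)*(c^3 - c^2 - 16*c + 16) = (c - 5)*(c - 1)*(c + 2)*(c^2 - 16) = (c - 5)*(c - 1)*(c + 2)*(c + 4)*(c - 4)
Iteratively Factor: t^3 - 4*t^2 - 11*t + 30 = (t + 3)*(t^2 - 7*t + 10) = (t - 5)*(t + 3)*(t - 2)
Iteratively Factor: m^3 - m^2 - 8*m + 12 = (m - 2)*(m^2 + m - 6) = (m - 2)*(m + 3)*(m - 2)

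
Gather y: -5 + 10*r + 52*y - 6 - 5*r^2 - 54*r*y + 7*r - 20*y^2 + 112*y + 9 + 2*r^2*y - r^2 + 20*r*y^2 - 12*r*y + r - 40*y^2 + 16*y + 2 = -6*r^2 + 18*r + y^2*(20*r - 60) + y*(2*r^2 - 66*r + 180)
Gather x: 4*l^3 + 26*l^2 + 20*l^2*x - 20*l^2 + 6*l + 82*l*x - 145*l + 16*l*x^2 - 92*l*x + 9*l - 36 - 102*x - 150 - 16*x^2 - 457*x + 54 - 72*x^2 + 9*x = 4*l^3 + 6*l^2 - 130*l + x^2*(16*l - 88) + x*(20*l^2 - 10*l - 550) - 132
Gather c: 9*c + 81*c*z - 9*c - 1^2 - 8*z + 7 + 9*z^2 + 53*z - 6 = 81*c*z + 9*z^2 + 45*z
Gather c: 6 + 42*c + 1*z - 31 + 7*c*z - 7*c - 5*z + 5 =c*(7*z + 35) - 4*z - 20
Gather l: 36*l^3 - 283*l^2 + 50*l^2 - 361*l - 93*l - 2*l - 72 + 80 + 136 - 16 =36*l^3 - 233*l^2 - 456*l + 128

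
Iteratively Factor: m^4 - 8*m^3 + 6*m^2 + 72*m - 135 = (m - 3)*(m^3 - 5*m^2 - 9*m + 45) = (m - 3)^2*(m^2 - 2*m - 15) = (m - 3)^2*(m + 3)*(m - 5)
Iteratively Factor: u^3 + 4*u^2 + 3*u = (u + 3)*(u^2 + u) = (u + 1)*(u + 3)*(u)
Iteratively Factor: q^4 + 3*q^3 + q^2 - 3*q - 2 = (q + 2)*(q^3 + q^2 - q - 1) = (q + 1)*(q + 2)*(q^2 - 1) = (q + 1)^2*(q + 2)*(q - 1)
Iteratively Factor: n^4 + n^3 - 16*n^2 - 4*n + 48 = (n + 4)*(n^3 - 3*n^2 - 4*n + 12) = (n - 2)*(n + 4)*(n^2 - n - 6) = (n - 2)*(n + 2)*(n + 4)*(n - 3)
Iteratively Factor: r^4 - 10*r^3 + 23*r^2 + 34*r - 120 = (r - 3)*(r^3 - 7*r^2 + 2*r + 40) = (r - 5)*(r - 3)*(r^2 - 2*r - 8) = (r - 5)*(r - 4)*(r - 3)*(r + 2)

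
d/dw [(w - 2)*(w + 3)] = 2*w + 1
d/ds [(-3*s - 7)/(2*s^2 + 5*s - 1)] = 2*(3*s^2 + 14*s + 19)/(4*s^4 + 20*s^3 + 21*s^2 - 10*s + 1)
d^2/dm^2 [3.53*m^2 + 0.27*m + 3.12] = 7.06000000000000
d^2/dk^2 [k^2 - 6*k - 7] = 2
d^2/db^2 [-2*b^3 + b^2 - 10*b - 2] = 2 - 12*b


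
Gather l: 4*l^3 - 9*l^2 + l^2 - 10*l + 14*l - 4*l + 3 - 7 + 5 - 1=4*l^3 - 8*l^2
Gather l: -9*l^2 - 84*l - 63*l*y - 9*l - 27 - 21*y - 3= -9*l^2 + l*(-63*y - 93) - 21*y - 30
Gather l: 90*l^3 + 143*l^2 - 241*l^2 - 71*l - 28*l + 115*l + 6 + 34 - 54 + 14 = 90*l^3 - 98*l^2 + 16*l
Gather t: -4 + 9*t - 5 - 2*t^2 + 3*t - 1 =-2*t^2 + 12*t - 10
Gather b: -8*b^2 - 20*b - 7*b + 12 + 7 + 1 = -8*b^2 - 27*b + 20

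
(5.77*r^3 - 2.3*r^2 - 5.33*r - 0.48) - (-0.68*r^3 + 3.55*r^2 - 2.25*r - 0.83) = 6.45*r^3 - 5.85*r^2 - 3.08*r + 0.35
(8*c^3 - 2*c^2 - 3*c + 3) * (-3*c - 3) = -24*c^4 - 18*c^3 + 15*c^2 - 9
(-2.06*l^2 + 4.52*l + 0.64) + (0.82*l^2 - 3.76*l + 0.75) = -1.24*l^2 + 0.76*l + 1.39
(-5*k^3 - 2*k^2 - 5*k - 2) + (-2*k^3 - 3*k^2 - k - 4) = -7*k^3 - 5*k^2 - 6*k - 6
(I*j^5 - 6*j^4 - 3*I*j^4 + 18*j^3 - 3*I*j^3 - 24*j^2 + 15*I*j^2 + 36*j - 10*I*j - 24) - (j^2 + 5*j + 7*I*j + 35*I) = I*j^5 - 6*j^4 - 3*I*j^4 + 18*j^3 - 3*I*j^3 - 25*j^2 + 15*I*j^2 + 31*j - 17*I*j - 24 - 35*I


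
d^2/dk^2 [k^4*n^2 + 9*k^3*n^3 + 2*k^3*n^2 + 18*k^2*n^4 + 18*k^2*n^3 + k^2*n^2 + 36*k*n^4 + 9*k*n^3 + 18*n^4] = n^2*(12*k^2 + 54*k*n + 12*k + 36*n^2 + 36*n + 2)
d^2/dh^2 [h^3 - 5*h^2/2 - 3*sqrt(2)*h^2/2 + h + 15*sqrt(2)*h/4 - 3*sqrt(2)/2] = 6*h - 5 - 3*sqrt(2)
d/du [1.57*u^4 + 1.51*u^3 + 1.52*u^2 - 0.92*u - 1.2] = 6.28*u^3 + 4.53*u^2 + 3.04*u - 0.92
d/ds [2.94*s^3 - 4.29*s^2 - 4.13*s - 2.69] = 8.82*s^2 - 8.58*s - 4.13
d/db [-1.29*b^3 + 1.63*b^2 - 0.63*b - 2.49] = -3.87*b^2 + 3.26*b - 0.63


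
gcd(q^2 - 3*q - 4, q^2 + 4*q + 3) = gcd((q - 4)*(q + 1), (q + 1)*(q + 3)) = q + 1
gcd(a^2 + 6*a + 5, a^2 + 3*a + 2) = a + 1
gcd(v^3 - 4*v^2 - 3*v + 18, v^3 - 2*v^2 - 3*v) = v - 3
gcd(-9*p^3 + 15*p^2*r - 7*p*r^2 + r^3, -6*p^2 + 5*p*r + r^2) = p - r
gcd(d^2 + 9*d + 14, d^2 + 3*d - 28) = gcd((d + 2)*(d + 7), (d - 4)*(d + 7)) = d + 7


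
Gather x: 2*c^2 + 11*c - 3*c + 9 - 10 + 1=2*c^2 + 8*c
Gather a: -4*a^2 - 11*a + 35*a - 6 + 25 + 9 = -4*a^2 + 24*a + 28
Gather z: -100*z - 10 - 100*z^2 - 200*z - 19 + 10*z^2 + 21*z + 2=-90*z^2 - 279*z - 27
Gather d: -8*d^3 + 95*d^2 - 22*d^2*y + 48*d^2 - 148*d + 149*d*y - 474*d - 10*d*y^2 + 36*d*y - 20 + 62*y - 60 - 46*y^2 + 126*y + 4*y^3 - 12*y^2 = -8*d^3 + d^2*(143 - 22*y) + d*(-10*y^2 + 185*y - 622) + 4*y^3 - 58*y^2 + 188*y - 80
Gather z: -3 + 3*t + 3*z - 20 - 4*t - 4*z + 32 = -t - z + 9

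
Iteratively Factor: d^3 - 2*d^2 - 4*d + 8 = (d - 2)*(d^2 - 4) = (d - 2)*(d + 2)*(d - 2)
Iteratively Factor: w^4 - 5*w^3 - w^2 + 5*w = (w - 5)*(w^3 - w) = (w - 5)*(w - 1)*(w^2 + w) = w*(w - 5)*(w - 1)*(w + 1)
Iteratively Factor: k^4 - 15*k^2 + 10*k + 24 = (k + 4)*(k^3 - 4*k^2 + k + 6) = (k - 3)*(k + 4)*(k^2 - k - 2) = (k - 3)*(k + 1)*(k + 4)*(k - 2)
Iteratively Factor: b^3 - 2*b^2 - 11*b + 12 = (b - 1)*(b^2 - b - 12) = (b - 4)*(b - 1)*(b + 3)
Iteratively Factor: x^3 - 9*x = (x - 3)*(x^2 + 3*x) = x*(x - 3)*(x + 3)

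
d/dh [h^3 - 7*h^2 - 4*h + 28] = 3*h^2 - 14*h - 4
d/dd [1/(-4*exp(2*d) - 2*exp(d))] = (4*exp(d) + 1)*exp(-d)/(2*(2*exp(d) + 1)^2)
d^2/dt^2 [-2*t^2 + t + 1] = -4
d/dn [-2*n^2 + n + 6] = 1 - 4*n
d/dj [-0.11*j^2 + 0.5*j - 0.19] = 0.5 - 0.22*j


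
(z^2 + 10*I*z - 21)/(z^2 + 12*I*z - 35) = (z + 3*I)/(z + 5*I)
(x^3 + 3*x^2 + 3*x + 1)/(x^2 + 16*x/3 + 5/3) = 3*(x^3 + 3*x^2 + 3*x + 1)/(3*x^2 + 16*x + 5)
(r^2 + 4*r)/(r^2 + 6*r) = (r + 4)/(r + 6)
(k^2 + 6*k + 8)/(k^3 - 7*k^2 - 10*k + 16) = (k + 4)/(k^2 - 9*k + 8)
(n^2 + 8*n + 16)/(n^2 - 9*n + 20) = (n^2 + 8*n + 16)/(n^2 - 9*n + 20)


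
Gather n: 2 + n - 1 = n + 1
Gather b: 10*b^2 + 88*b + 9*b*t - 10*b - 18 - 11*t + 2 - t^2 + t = 10*b^2 + b*(9*t + 78) - t^2 - 10*t - 16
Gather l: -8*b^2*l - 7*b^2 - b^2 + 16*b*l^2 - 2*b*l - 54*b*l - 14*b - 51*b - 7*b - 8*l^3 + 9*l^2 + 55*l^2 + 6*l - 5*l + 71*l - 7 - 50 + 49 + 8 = -8*b^2 - 72*b - 8*l^3 + l^2*(16*b + 64) + l*(-8*b^2 - 56*b + 72)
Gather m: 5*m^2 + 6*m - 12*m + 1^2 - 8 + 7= 5*m^2 - 6*m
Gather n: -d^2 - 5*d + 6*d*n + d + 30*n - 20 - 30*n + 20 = -d^2 + 6*d*n - 4*d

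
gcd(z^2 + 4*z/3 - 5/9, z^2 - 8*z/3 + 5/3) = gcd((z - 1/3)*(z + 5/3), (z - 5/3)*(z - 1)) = 1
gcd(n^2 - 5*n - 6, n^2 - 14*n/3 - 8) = n - 6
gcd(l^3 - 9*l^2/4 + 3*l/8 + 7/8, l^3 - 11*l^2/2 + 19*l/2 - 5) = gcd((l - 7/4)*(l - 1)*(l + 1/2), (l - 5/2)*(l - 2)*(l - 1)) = l - 1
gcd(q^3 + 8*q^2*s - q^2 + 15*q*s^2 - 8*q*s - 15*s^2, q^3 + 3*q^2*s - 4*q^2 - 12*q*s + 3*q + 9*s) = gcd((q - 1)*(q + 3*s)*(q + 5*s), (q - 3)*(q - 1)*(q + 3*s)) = q^2 + 3*q*s - q - 3*s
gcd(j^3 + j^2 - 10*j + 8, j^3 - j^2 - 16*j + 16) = j^2 + 3*j - 4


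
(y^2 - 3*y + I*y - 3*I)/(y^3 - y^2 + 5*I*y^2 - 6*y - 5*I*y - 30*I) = (y + I)/(y^2 + y*(2 + 5*I) + 10*I)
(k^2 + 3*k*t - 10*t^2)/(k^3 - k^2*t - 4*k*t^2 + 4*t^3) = (-k - 5*t)/(-k^2 - k*t + 2*t^2)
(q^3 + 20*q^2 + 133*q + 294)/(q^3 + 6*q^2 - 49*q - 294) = (q + 7)/(q - 7)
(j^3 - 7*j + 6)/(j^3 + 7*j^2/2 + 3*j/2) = 2*(j^2 - 3*j + 2)/(j*(2*j + 1))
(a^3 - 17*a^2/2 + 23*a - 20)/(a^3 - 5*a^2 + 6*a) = (a^2 - 13*a/2 + 10)/(a*(a - 3))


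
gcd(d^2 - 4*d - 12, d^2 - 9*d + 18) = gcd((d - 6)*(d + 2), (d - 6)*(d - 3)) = d - 6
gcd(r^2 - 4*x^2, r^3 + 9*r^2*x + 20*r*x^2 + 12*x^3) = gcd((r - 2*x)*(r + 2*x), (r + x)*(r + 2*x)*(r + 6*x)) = r + 2*x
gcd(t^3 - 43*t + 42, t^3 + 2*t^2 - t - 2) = t - 1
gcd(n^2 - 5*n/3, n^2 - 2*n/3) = n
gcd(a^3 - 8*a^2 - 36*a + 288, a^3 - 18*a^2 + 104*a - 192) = a^2 - 14*a + 48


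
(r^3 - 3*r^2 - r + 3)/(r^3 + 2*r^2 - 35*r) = (r^3 - 3*r^2 - r + 3)/(r*(r^2 + 2*r - 35))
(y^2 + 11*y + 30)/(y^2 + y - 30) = (y + 5)/(y - 5)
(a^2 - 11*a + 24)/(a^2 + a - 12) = (a - 8)/(a + 4)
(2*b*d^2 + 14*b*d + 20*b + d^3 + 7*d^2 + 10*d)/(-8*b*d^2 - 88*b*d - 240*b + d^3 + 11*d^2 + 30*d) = (-2*b*d - 4*b - d^2 - 2*d)/(8*b*d + 48*b - d^2 - 6*d)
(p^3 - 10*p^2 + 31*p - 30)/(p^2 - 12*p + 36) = (p^3 - 10*p^2 + 31*p - 30)/(p^2 - 12*p + 36)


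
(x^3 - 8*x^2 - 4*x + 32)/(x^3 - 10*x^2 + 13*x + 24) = (x^2 - 4)/(x^2 - 2*x - 3)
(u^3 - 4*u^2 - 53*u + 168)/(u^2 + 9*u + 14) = (u^2 - 11*u + 24)/(u + 2)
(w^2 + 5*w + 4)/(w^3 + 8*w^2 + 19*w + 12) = 1/(w + 3)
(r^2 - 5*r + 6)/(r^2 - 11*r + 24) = (r - 2)/(r - 8)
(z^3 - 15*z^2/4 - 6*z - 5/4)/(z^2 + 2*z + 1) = (4*z^2 - 19*z - 5)/(4*(z + 1))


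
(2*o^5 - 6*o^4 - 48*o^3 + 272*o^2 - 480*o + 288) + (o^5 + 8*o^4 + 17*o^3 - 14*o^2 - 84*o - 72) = 3*o^5 + 2*o^4 - 31*o^3 + 258*o^2 - 564*o + 216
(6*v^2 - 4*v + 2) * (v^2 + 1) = 6*v^4 - 4*v^3 + 8*v^2 - 4*v + 2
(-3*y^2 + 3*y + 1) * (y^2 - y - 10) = -3*y^4 + 6*y^3 + 28*y^2 - 31*y - 10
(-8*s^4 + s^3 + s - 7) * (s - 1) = -8*s^5 + 9*s^4 - s^3 + s^2 - 8*s + 7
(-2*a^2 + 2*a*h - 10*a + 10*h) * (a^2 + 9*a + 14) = -2*a^4 + 2*a^3*h - 28*a^3 + 28*a^2*h - 118*a^2 + 118*a*h - 140*a + 140*h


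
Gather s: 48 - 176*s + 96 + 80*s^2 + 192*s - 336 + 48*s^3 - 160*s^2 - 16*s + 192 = 48*s^3 - 80*s^2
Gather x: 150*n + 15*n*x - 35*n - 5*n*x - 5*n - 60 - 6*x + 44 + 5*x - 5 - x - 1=110*n + x*(10*n - 2) - 22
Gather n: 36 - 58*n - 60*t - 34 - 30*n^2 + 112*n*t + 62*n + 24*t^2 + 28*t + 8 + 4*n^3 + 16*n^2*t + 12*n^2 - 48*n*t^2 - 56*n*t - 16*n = 4*n^3 + n^2*(16*t - 18) + n*(-48*t^2 + 56*t - 12) + 24*t^2 - 32*t + 10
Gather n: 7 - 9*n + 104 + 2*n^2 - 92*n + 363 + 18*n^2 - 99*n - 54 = 20*n^2 - 200*n + 420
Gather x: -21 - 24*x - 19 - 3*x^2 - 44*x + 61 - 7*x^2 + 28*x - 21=-10*x^2 - 40*x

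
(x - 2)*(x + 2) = x^2 - 4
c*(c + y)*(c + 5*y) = c^3 + 6*c^2*y + 5*c*y^2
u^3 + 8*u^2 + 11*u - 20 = (u - 1)*(u + 4)*(u + 5)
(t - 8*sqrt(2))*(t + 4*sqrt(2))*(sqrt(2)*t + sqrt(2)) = sqrt(2)*t^3 - 8*t^2 + sqrt(2)*t^2 - 64*sqrt(2)*t - 8*t - 64*sqrt(2)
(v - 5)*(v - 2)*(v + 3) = v^3 - 4*v^2 - 11*v + 30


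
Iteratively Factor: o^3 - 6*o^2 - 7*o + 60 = (o + 3)*(o^2 - 9*o + 20) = (o - 5)*(o + 3)*(o - 4)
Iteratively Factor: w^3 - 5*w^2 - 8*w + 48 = (w + 3)*(w^2 - 8*w + 16) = (w - 4)*(w + 3)*(w - 4)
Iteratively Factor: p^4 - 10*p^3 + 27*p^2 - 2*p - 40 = (p - 2)*(p^3 - 8*p^2 + 11*p + 20) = (p - 4)*(p - 2)*(p^2 - 4*p - 5) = (p - 5)*(p - 4)*(p - 2)*(p + 1)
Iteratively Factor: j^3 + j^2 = (j)*(j^2 + j) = j*(j + 1)*(j)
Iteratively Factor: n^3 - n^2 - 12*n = (n)*(n^2 - n - 12) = n*(n + 3)*(n - 4)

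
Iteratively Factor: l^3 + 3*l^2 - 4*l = (l + 4)*(l^2 - l) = (l - 1)*(l + 4)*(l)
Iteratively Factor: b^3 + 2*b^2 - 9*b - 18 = (b - 3)*(b^2 + 5*b + 6) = (b - 3)*(b + 2)*(b + 3)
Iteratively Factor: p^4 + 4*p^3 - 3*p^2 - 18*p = (p + 3)*(p^3 + p^2 - 6*p) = (p + 3)^2*(p^2 - 2*p) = p*(p + 3)^2*(p - 2)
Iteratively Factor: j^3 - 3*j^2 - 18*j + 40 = (j - 5)*(j^2 + 2*j - 8) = (j - 5)*(j + 4)*(j - 2)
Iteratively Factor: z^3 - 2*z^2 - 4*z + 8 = (z - 2)*(z^2 - 4) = (z - 2)^2*(z + 2)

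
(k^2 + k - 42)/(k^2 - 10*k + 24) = (k + 7)/(k - 4)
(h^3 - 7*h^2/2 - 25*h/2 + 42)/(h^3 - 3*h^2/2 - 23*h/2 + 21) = (h - 4)/(h - 2)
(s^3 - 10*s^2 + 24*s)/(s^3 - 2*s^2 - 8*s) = (s - 6)/(s + 2)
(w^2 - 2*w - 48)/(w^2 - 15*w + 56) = (w + 6)/(w - 7)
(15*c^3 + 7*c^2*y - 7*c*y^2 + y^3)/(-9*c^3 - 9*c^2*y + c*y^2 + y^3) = (-5*c + y)/(3*c + y)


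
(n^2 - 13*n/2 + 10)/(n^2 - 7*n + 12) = (n - 5/2)/(n - 3)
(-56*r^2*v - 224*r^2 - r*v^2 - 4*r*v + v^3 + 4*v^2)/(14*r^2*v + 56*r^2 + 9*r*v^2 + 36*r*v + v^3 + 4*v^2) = (-8*r + v)/(2*r + v)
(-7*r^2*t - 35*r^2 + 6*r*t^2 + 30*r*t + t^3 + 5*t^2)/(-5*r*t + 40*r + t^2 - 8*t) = (7*r^2*t + 35*r^2 - 6*r*t^2 - 30*r*t - t^3 - 5*t^2)/(5*r*t - 40*r - t^2 + 8*t)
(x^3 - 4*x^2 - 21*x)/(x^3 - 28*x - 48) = x*(-x^2 + 4*x + 21)/(-x^3 + 28*x + 48)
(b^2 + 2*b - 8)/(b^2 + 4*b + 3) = (b^2 + 2*b - 8)/(b^2 + 4*b + 3)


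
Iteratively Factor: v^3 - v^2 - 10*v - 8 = (v - 4)*(v^2 + 3*v + 2) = (v - 4)*(v + 1)*(v + 2)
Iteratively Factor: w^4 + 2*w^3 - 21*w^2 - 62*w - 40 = (w + 4)*(w^3 - 2*w^2 - 13*w - 10) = (w - 5)*(w + 4)*(w^2 + 3*w + 2) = (w - 5)*(w + 2)*(w + 4)*(w + 1)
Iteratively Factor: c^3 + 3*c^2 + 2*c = (c + 1)*(c^2 + 2*c) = c*(c + 1)*(c + 2)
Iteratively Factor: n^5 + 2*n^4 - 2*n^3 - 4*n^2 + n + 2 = (n + 1)*(n^4 + n^3 - 3*n^2 - n + 2) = (n - 1)*(n + 1)*(n^3 + 2*n^2 - n - 2) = (n - 1)*(n + 1)^2*(n^2 + n - 2) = (n - 1)^2*(n + 1)^2*(n + 2)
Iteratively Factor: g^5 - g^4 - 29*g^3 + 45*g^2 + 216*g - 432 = (g + 4)*(g^4 - 5*g^3 - 9*g^2 + 81*g - 108) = (g + 4)^2*(g^3 - 9*g^2 + 27*g - 27) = (g - 3)*(g + 4)^2*(g^2 - 6*g + 9) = (g - 3)^2*(g + 4)^2*(g - 3)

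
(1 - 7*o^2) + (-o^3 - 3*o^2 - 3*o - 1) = -o^3 - 10*o^2 - 3*o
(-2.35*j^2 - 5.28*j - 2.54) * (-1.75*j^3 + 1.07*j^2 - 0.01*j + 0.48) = 4.1125*j^5 + 6.7255*j^4 - 1.1811*j^3 - 3.793*j^2 - 2.509*j - 1.2192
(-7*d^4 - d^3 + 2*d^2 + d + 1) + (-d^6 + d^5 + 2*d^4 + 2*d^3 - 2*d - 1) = -d^6 + d^5 - 5*d^4 + d^3 + 2*d^2 - d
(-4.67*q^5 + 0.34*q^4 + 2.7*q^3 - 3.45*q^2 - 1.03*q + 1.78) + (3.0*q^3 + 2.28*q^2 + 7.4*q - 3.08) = -4.67*q^5 + 0.34*q^4 + 5.7*q^3 - 1.17*q^2 + 6.37*q - 1.3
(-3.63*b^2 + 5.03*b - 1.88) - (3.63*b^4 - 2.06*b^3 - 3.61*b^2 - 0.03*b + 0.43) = -3.63*b^4 + 2.06*b^3 - 0.02*b^2 + 5.06*b - 2.31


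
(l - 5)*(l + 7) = l^2 + 2*l - 35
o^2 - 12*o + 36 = (o - 6)^2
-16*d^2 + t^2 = (-4*d + t)*(4*d + t)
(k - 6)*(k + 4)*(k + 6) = k^3 + 4*k^2 - 36*k - 144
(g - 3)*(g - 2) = g^2 - 5*g + 6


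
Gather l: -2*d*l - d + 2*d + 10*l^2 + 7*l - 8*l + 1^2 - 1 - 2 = d + 10*l^2 + l*(-2*d - 1) - 2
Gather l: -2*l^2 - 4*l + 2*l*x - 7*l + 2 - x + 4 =-2*l^2 + l*(2*x - 11) - x + 6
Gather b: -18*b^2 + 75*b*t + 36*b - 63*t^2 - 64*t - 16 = -18*b^2 + b*(75*t + 36) - 63*t^2 - 64*t - 16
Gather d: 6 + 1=7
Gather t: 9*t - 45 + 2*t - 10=11*t - 55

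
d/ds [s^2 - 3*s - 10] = 2*s - 3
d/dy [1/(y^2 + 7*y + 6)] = (-2*y - 7)/(y^2 + 7*y + 6)^2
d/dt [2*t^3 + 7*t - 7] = 6*t^2 + 7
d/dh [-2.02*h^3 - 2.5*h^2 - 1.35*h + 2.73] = -6.06*h^2 - 5.0*h - 1.35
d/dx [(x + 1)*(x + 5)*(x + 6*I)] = 3*x^2 + 12*x*(1 + I) + 5 + 36*I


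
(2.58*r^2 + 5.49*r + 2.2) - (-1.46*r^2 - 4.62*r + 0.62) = 4.04*r^2 + 10.11*r + 1.58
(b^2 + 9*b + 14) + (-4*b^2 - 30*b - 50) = -3*b^2 - 21*b - 36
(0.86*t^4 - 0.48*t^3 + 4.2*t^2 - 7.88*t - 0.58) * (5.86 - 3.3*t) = -2.838*t^5 + 6.6236*t^4 - 16.6728*t^3 + 50.616*t^2 - 44.2628*t - 3.3988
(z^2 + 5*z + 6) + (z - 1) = z^2 + 6*z + 5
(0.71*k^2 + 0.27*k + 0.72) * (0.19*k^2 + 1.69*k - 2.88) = 0.1349*k^4 + 1.2512*k^3 - 1.4517*k^2 + 0.4392*k - 2.0736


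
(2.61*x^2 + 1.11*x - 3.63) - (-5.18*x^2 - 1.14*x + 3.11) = 7.79*x^2 + 2.25*x - 6.74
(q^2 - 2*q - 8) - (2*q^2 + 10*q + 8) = -q^2 - 12*q - 16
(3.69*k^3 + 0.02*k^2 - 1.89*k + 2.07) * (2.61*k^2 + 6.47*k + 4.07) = 9.6309*k^5 + 23.9265*k^4 + 10.2148*k^3 - 6.7442*k^2 + 5.7006*k + 8.4249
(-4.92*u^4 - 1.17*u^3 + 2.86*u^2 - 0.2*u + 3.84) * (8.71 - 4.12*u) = 20.2704*u^5 - 38.0328*u^4 - 21.9739*u^3 + 25.7346*u^2 - 17.5628*u + 33.4464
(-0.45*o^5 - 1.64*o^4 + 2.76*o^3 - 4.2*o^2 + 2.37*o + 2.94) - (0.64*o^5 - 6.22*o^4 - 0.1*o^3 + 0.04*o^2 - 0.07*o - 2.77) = -1.09*o^5 + 4.58*o^4 + 2.86*o^3 - 4.24*o^2 + 2.44*o + 5.71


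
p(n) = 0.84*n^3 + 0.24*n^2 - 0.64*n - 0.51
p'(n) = 2.52*n^2 + 0.48*n - 0.64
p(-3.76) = -39.36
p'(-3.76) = 33.18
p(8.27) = 485.72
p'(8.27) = 175.68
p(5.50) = 142.98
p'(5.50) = 78.23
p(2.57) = 13.69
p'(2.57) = 17.24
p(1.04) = 0.03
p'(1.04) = 2.58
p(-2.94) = -17.90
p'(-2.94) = 19.73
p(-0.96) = -0.42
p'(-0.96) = 1.22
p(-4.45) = -66.93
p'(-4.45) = 47.13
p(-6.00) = -169.47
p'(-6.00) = 87.20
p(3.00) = 22.41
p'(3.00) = 23.48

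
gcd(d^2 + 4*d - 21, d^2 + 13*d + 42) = d + 7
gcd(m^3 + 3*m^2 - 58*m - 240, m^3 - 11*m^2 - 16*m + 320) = m^2 - 3*m - 40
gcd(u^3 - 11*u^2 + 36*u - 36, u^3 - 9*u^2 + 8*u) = 1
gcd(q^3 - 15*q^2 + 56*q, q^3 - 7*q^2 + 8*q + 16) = 1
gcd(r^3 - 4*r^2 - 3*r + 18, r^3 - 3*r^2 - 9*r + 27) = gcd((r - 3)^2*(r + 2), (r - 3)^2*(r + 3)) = r^2 - 6*r + 9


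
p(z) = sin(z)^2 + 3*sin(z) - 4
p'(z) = 2*sin(z)*cos(z) + 3*cos(z)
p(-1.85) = -5.96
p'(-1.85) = -0.30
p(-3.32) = -3.44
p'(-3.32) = -3.30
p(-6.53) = -4.67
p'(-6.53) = 2.44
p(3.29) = -4.42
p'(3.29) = -2.67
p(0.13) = -3.59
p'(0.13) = 3.23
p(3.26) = -4.34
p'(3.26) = -2.74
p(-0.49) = -5.19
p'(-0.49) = 1.82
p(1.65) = -0.02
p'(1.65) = -0.40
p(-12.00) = -2.10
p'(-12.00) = 3.44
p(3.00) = -3.56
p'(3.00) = -3.25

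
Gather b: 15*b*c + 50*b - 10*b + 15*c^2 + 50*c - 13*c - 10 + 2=b*(15*c + 40) + 15*c^2 + 37*c - 8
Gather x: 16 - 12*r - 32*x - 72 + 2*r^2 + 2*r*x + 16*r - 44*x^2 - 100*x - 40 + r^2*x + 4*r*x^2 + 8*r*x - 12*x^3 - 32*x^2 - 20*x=2*r^2 + 4*r - 12*x^3 + x^2*(4*r - 76) + x*(r^2 + 10*r - 152) - 96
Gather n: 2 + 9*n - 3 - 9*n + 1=0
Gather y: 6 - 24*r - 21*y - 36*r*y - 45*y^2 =-24*r - 45*y^2 + y*(-36*r - 21) + 6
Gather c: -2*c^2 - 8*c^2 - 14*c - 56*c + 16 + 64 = -10*c^2 - 70*c + 80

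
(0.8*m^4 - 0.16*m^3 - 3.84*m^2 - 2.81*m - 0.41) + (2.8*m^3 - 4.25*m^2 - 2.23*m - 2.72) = 0.8*m^4 + 2.64*m^3 - 8.09*m^2 - 5.04*m - 3.13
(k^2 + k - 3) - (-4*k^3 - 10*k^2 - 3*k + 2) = 4*k^3 + 11*k^2 + 4*k - 5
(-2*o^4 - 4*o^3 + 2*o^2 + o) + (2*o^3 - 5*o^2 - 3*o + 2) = -2*o^4 - 2*o^3 - 3*o^2 - 2*o + 2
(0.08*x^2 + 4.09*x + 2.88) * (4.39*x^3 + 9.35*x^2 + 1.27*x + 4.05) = 0.3512*x^5 + 18.7031*x^4 + 50.9863*x^3 + 32.4463*x^2 + 20.2221*x + 11.664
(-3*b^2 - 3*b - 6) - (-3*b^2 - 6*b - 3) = 3*b - 3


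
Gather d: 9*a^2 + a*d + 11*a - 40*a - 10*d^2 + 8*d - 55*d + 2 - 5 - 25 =9*a^2 - 29*a - 10*d^2 + d*(a - 47) - 28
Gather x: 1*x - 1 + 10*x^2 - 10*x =10*x^2 - 9*x - 1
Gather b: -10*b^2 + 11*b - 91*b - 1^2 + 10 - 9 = -10*b^2 - 80*b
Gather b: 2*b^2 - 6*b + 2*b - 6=2*b^2 - 4*b - 6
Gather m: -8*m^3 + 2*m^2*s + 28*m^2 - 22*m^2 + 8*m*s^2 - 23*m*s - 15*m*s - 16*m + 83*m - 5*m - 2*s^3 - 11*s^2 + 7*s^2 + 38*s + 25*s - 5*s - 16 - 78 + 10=-8*m^3 + m^2*(2*s + 6) + m*(8*s^2 - 38*s + 62) - 2*s^3 - 4*s^2 + 58*s - 84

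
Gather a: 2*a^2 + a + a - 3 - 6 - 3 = 2*a^2 + 2*a - 12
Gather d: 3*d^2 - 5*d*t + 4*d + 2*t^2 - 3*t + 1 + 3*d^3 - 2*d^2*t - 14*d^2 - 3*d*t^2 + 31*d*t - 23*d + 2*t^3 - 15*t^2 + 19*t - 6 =3*d^3 + d^2*(-2*t - 11) + d*(-3*t^2 + 26*t - 19) + 2*t^3 - 13*t^2 + 16*t - 5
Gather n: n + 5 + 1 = n + 6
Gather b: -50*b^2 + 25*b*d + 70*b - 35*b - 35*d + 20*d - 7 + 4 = -50*b^2 + b*(25*d + 35) - 15*d - 3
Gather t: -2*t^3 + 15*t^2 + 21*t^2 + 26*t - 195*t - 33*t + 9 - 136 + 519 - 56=-2*t^3 + 36*t^2 - 202*t + 336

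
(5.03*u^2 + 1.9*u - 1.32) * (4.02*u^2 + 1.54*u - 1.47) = 20.2206*u^4 + 15.3842*u^3 - 9.7745*u^2 - 4.8258*u + 1.9404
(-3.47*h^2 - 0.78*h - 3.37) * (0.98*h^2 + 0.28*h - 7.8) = -3.4006*h^4 - 1.736*h^3 + 23.545*h^2 + 5.1404*h + 26.286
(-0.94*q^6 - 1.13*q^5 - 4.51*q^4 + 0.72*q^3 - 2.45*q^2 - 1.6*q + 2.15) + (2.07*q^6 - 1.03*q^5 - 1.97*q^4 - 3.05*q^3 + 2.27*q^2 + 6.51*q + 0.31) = 1.13*q^6 - 2.16*q^5 - 6.48*q^4 - 2.33*q^3 - 0.18*q^2 + 4.91*q + 2.46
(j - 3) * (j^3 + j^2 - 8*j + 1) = j^4 - 2*j^3 - 11*j^2 + 25*j - 3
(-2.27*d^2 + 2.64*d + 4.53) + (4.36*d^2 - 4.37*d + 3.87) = 2.09*d^2 - 1.73*d + 8.4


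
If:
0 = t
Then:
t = 0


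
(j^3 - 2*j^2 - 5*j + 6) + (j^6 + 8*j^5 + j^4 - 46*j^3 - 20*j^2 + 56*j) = j^6 + 8*j^5 + j^4 - 45*j^3 - 22*j^2 + 51*j + 6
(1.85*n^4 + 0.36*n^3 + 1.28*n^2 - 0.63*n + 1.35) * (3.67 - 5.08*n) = -9.398*n^5 + 4.9607*n^4 - 5.1812*n^3 + 7.898*n^2 - 9.1701*n + 4.9545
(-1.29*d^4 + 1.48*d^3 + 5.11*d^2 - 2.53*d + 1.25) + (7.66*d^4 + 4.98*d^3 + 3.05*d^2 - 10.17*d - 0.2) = 6.37*d^4 + 6.46*d^3 + 8.16*d^2 - 12.7*d + 1.05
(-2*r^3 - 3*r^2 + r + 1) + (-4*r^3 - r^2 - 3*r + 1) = -6*r^3 - 4*r^2 - 2*r + 2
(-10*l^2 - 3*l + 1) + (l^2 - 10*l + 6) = -9*l^2 - 13*l + 7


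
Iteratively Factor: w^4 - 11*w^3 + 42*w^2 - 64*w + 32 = (w - 1)*(w^3 - 10*w^2 + 32*w - 32) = (w - 4)*(w - 1)*(w^2 - 6*w + 8) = (w - 4)*(w - 2)*(w - 1)*(w - 4)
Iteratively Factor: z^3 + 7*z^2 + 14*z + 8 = (z + 2)*(z^2 + 5*z + 4) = (z + 2)*(z + 4)*(z + 1)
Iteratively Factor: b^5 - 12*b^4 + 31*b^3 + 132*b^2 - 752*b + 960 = (b - 4)*(b^4 - 8*b^3 - b^2 + 128*b - 240) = (b - 4)*(b + 4)*(b^3 - 12*b^2 + 47*b - 60) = (b - 4)^2*(b + 4)*(b^2 - 8*b + 15) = (b - 4)^2*(b - 3)*(b + 4)*(b - 5)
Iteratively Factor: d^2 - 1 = (d - 1)*(d + 1)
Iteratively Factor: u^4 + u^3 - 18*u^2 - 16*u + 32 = (u - 4)*(u^3 + 5*u^2 + 2*u - 8) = (u - 4)*(u - 1)*(u^2 + 6*u + 8) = (u - 4)*(u - 1)*(u + 4)*(u + 2)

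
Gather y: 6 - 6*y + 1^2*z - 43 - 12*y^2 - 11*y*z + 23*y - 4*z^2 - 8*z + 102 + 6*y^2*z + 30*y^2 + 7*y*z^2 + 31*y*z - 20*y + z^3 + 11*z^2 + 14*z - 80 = y^2*(6*z + 18) + y*(7*z^2 + 20*z - 3) + z^3 + 7*z^2 + 7*z - 15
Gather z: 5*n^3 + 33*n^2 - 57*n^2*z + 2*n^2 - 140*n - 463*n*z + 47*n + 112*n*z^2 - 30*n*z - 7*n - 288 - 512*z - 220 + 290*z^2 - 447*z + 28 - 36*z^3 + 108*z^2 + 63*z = 5*n^3 + 35*n^2 - 100*n - 36*z^3 + z^2*(112*n + 398) + z*(-57*n^2 - 493*n - 896) - 480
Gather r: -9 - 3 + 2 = -10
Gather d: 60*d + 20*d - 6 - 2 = 80*d - 8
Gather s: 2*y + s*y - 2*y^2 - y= s*y - 2*y^2 + y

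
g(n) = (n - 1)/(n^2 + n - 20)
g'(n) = (-2*n - 1)*(n - 1)/(n^2 + n - 20)^2 + 1/(n^2 + n - 20)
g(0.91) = 0.00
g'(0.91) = -0.05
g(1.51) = -0.03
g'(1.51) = -0.07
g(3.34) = -0.43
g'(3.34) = -0.77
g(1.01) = -0.00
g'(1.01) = -0.06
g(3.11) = -0.29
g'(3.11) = -0.43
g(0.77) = 0.01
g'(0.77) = -0.05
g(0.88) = 0.01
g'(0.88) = -0.05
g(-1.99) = 0.17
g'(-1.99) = -0.08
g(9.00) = 0.11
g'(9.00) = -0.02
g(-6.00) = -0.70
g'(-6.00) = -0.67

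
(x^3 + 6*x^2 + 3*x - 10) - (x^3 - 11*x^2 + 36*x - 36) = 17*x^2 - 33*x + 26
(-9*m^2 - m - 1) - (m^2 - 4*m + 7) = -10*m^2 + 3*m - 8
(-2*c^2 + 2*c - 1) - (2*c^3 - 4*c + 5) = -2*c^3 - 2*c^2 + 6*c - 6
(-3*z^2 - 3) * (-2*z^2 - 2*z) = 6*z^4 + 6*z^3 + 6*z^2 + 6*z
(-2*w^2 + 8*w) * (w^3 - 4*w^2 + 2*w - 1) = -2*w^5 + 16*w^4 - 36*w^3 + 18*w^2 - 8*w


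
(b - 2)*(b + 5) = b^2 + 3*b - 10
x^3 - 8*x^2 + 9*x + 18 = (x - 6)*(x - 3)*(x + 1)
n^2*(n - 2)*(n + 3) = n^4 + n^3 - 6*n^2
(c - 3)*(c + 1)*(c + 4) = c^3 + 2*c^2 - 11*c - 12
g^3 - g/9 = g*(g - 1/3)*(g + 1/3)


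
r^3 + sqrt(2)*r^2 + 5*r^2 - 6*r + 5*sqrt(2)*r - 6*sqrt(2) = (r - 1)*(r + 6)*(r + sqrt(2))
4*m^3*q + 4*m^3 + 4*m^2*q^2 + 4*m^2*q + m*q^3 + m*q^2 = (2*m + q)^2*(m*q + m)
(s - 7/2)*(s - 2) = s^2 - 11*s/2 + 7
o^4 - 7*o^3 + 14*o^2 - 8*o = o*(o - 4)*(o - 2)*(o - 1)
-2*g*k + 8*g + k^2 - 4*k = (-2*g + k)*(k - 4)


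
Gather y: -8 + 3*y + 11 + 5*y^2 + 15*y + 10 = 5*y^2 + 18*y + 13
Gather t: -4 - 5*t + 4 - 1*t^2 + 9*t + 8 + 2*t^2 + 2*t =t^2 + 6*t + 8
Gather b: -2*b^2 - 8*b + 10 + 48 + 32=-2*b^2 - 8*b + 90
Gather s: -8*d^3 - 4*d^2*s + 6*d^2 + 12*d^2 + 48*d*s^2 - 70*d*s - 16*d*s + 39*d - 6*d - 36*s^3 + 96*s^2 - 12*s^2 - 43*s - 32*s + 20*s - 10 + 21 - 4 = -8*d^3 + 18*d^2 + 33*d - 36*s^3 + s^2*(48*d + 84) + s*(-4*d^2 - 86*d - 55) + 7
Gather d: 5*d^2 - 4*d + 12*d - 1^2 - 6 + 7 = 5*d^2 + 8*d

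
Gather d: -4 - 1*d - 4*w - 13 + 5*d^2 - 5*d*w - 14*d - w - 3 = 5*d^2 + d*(-5*w - 15) - 5*w - 20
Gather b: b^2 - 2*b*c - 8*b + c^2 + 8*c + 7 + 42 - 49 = b^2 + b*(-2*c - 8) + c^2 + 8*c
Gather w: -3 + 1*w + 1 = w - 2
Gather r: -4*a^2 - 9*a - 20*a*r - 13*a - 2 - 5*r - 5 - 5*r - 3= -4*a^2 - 22*a + r*(-20*a - 10) - 10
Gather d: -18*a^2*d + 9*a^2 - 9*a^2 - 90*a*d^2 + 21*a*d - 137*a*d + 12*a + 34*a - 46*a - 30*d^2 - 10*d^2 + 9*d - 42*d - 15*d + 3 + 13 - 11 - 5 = d^2*(-90*a - 40) + d*(-18*a^2 - 116*a - 48)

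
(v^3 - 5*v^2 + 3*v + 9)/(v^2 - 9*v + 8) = (v^3 - 5*v^2 + 3*v + 9)/(v^2 - 9*v + 8)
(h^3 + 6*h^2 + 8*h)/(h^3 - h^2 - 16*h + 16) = h*(h + 2)/(h^2 - 5*h + 4)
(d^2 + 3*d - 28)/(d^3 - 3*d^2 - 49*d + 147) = (d - 4)/(d^2 - 10*d + 21)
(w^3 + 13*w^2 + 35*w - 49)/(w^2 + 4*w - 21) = (w^2 + 6*w - 7)/(w - 3)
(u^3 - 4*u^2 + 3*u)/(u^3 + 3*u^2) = (u^2 - 4*u + 3)/(u*(u + 3))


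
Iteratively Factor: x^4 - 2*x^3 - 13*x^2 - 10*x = (x + 1)*(x^3 - 3*x^2 - 10*x) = x*(x + 1)*(x^2 - 3*x - 10) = x*(x + 1)*(x + 2)*(x - 5)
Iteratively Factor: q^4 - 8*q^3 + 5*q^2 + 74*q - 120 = (q - 2)*(q^3 - 6*q^2 - 7*q + 60) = (q - 2)*(q + 3)*(q^2 - 9*q + 20) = (q - 4)*(q - 2)*(q + 3)*(q - 5)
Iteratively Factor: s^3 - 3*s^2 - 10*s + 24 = (s - 2)*(s^2 - s - 12) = (s - 2)*(s + 3)*(s - 4)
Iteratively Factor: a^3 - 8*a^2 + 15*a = (a)*(a^2 - 8*a + 15) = a*(a - 5)*(a - 3)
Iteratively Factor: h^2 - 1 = (h - 1)*(h + 1)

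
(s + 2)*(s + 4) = s^2 + 6*s + 8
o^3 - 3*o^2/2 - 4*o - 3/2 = (o - 3)*(o + 1/2)*(o + 1)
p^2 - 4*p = p*(p - 4)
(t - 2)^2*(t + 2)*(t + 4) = t^4 + 2*t^3 - 12*t^2 - 8*t + 32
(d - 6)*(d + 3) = d^2 - 3*d - 18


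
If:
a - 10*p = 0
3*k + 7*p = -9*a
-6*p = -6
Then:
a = 10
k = -97/3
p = 1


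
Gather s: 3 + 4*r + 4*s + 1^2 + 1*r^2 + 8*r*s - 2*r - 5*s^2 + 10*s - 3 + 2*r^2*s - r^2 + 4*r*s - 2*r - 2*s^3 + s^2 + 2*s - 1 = -2*s^3 - 4*s^2 + s*(2*r^2 + 12*r + 16)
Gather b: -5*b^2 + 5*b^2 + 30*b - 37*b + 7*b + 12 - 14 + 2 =0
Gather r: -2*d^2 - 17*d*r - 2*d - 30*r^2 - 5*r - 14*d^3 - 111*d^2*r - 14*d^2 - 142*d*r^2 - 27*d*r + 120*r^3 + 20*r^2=-14*d^3 - 16*d^2 - 2*d + 120*r^3 + r^2*(-142*d - 10) + r*(-111*d^2 - 44*d - 5)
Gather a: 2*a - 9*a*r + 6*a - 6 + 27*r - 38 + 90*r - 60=a*(8 - 9*r) + 117*r - 104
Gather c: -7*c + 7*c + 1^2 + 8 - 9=0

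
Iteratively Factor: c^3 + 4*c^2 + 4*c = (c + 2)*(c^2 + 2*c) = c*(c + 2)*(c + 2)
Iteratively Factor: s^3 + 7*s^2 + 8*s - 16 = (s + 4)*(s^2 + 3*s - 4) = (s + 4)^2*(s - 1)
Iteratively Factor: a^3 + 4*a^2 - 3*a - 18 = (a + 3)*(a^2 + a - 6) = (a - 2)*(a + 3)*(a + 3)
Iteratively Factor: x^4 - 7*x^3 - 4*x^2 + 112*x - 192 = (x - 3)*(x^3 - 4*x^2 - 16*x + 64) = (x - 4)*(x - 3)*(x^2 - 16) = (x - 4)^2*(x - 3)*(x + 4)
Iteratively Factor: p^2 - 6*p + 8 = (p - 2)*(p - 4)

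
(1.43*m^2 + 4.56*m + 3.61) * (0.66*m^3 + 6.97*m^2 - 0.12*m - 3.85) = 0.9438*m^5 + 12.9767*m^4 + 33.9942*m^3 + 19.109*m^2 - 17.9892*m - 13.8985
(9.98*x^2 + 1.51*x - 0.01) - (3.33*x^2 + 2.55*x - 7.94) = 6.65*x^2 - 1.04*x + 7.93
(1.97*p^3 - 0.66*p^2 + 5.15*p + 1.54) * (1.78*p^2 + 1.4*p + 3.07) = 3.5066*p^5 + 1.5832*p^4 + 14.2909*p^3 + 7.925*p^2 + 17.9665*p + 4.7278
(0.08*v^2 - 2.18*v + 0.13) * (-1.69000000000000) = -0.1352*v^2 + 3.6842*v - 0.2197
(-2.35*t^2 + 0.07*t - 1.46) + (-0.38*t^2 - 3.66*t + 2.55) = -2.73*t^2 - 3.59*t + 1.09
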